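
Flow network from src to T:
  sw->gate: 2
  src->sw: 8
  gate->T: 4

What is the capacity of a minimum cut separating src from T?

2

Max flow = 2 (via 1 augmenting path).
In the residual at optimum, the set reachable from src is {src, sw}.
Cut edges: sw->gate (cap 2). Sum = 2.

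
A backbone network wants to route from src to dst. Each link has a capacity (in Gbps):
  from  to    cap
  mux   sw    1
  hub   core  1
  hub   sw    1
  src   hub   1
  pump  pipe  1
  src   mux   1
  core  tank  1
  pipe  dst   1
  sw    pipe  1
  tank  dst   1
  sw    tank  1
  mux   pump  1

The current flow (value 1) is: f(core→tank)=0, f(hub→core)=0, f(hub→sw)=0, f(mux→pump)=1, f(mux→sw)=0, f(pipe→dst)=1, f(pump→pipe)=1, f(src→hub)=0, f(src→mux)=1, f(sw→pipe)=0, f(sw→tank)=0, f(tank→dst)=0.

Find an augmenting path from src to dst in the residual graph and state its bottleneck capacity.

src→hub→sw→tank→dst, bottleneck 1

Residual along src→hub→sw→tank→dst: src→hub: 1, hub→sw: 1, sw→tank: 1, tank→dst: 1.
Bottleneck = min = 1.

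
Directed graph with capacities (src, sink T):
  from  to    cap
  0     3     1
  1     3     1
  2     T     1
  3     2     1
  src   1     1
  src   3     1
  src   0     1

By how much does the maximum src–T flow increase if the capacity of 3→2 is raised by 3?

Original max flow = 1.
Even with extra capacity on 3→2, another cut of capacity 1 remains binding.
New max flow = 1. Increase = 0.

0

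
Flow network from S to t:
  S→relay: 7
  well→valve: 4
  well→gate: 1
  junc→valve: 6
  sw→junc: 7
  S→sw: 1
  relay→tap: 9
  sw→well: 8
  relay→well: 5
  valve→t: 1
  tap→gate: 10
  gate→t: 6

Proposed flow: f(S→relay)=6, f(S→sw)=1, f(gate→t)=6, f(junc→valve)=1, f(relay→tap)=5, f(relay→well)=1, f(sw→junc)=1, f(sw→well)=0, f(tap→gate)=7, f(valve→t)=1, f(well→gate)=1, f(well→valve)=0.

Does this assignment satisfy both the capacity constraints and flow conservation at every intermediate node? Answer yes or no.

No

Conservation fails at tap: inflow 5 ≠ outflow 7.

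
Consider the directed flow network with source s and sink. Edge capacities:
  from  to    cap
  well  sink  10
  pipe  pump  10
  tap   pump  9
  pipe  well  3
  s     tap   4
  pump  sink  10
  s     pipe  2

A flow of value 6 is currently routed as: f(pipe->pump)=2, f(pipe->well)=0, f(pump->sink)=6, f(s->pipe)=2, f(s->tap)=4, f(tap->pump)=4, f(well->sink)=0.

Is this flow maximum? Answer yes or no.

Residual reachable from s: {s}; sink is not reachable.
Saturated cut: s->tap, s->pipe with total capacity 6 = current flow value. Flow is maximum.

Yes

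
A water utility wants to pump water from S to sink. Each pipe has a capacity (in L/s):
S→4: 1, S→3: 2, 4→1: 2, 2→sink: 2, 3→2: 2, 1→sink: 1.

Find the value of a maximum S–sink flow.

Augment S→3→2→sink: bottleneck 2. Total 2.
Augment S→4→1→sink: bottleneck 1. Total 3.
No augmenting path remains in the residual graph.

3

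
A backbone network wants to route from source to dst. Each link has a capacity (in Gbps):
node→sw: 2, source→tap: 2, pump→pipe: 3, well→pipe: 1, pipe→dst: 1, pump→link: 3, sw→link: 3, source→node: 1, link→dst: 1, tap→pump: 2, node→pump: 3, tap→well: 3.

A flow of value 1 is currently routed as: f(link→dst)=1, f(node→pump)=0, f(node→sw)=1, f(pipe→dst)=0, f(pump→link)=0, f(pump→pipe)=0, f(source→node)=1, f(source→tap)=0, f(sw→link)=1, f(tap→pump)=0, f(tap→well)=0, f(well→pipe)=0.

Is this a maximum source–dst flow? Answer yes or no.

No

Residual path source→tap→pump→pipe→dst has bottleneck 1 > 0.
Pushing 1 along it raises the flow to 2, so the given flow is not maximum.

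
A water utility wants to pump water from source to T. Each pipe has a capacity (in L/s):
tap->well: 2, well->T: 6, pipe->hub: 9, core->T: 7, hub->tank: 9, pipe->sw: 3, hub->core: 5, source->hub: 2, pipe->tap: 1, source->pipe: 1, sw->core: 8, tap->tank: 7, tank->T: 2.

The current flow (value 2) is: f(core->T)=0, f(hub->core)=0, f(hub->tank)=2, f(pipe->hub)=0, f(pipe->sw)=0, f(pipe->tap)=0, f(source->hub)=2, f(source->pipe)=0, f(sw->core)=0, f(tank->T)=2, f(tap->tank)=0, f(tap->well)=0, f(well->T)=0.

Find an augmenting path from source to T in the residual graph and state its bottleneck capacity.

Residual along source->pipe->hub->core->T: source->pipe: 1, pipe->hub: 9, hub->core: 5, core->T: 7.
Bottleneck = min = 1.

source->pipe->hub->core->T, bottleneck 1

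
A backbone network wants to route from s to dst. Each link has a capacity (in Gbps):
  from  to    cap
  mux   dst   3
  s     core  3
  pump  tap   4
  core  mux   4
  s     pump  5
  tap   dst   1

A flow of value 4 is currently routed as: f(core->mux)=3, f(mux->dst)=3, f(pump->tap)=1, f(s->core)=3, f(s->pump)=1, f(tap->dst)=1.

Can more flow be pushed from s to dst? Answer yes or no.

Residual reachable from s: {pump, s, tap}; dst is not reachable.
Saturated cut: s->core, tap->dst with total capacity 4 = current flow value. Flow is maximum.

No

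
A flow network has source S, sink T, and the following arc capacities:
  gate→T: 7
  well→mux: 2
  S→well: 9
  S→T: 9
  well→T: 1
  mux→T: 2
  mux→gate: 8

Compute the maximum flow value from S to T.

12

Augment S→T: bottleneck 9. Total 9.
Augment S→well→T: bottleneck 1. Total 10.
Augment S→well→mux→T: bottleneck 2. Total 12.
No augmenting path remains in the residual graph.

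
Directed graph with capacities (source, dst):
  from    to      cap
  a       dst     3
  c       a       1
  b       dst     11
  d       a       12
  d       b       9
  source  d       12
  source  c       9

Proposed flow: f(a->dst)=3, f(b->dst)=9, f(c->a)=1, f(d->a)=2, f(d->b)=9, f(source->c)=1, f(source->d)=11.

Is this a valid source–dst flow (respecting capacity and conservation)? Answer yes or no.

Every edge has 0 ≤ f(e) ≤ cap(e).
At each intermediate node, inflow equals outflow.

Yes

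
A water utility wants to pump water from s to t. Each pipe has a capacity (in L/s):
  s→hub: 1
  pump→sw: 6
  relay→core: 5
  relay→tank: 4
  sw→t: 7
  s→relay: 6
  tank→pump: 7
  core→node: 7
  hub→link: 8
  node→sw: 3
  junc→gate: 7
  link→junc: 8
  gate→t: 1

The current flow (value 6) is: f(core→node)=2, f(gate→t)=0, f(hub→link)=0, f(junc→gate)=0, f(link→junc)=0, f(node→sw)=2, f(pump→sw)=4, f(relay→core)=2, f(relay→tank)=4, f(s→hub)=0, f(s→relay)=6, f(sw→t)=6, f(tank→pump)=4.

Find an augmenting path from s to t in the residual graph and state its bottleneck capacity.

s→hub→link→junc→gate→t, bottleneck 1

Residual along s→hub→link→junc→gate→t: s→hub: 1, hub→link: 8, link→junc: 8, junc→gate: 7, gate→t: 1.
Bottleneck = min = 1.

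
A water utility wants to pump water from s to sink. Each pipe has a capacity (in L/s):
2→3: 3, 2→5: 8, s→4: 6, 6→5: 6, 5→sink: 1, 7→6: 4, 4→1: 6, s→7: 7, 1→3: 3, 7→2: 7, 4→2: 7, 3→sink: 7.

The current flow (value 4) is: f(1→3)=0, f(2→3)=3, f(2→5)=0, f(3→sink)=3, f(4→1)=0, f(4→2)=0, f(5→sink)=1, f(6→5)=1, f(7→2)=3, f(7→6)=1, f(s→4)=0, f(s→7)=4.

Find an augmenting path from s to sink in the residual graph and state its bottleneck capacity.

s→4→1→3→sink, bottleneck 3

Residual along s→4→1→3→sink: s→4: 6, 4→1: 6, 1→3: 3, 3→sink: 4.
Bottleneck = min = 3.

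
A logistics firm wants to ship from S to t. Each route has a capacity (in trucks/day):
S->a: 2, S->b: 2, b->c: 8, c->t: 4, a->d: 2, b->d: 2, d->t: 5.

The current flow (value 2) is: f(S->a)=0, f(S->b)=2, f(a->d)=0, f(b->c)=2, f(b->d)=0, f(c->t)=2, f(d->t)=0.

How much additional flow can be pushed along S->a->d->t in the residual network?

Residual capacities along the path: S->a: 2, a->d: 2, d->t: 5.
Minimum is 2.

2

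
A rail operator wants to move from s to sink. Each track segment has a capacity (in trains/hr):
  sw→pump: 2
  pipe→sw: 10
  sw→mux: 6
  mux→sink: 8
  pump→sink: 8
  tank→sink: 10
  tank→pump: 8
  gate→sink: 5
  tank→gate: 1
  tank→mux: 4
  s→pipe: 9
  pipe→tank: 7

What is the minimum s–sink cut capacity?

Max flow = 9 (via 2 augmenting paths).
In the residual at optimum, the set reachable from s is {s}.
Cut edges: s→pipe (cap 9). Sum = 9.

9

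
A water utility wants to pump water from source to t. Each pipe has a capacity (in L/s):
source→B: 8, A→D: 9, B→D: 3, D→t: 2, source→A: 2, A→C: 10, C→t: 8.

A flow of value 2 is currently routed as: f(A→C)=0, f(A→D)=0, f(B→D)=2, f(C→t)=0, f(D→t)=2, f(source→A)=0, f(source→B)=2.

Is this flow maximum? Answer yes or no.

Residual path source→A→C→t has bottleneck 2 > 0.
Pushing 2 along it raises the flow to 4, so the given flow is not maximum.

No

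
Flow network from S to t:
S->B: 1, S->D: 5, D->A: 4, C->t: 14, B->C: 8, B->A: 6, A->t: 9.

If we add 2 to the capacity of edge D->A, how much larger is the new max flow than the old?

Original max flow = 5.
After raising cap(D->A), augmenting paths through that edge carry 1 more unit.
New max flow = 6. Increase = 1.

1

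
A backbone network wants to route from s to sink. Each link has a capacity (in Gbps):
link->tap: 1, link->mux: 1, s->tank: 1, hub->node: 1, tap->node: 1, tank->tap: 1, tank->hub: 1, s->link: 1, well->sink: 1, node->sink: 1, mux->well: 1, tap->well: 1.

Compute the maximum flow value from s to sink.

Augment s->tank->hub->node->sink: bottleneck 1. Total 1.
Augment s->link->tap->well->sink: bottleneck 1. Total 2.
No augmenting path remains in the residual graph.

2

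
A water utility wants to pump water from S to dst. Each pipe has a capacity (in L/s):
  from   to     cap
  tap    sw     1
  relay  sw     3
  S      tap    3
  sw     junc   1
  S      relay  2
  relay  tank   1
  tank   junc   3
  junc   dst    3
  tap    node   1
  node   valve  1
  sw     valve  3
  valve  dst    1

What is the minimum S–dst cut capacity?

3

Max flow = 3 (via 3 augmenting paths).
In the residual at optimum, the set reachable from S is {S, node, relay, sw, tap, valve}.
Cut edges: relay->tank (cap 1), sw->junc (cap 1), valve->dst (cap 1). Sum = 3.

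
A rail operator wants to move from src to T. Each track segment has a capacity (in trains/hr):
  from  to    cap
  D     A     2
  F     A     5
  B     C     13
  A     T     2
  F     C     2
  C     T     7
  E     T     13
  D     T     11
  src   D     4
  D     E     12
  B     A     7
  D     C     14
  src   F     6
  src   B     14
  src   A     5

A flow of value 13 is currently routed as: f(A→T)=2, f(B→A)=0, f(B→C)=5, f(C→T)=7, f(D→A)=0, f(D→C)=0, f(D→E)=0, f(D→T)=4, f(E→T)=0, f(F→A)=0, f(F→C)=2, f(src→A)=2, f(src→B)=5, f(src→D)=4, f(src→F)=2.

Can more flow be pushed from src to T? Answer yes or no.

Residual reachable from src: {A, B, C, F, src}; T is not reachable.
Saturated cut: src→D, C→T, A→T with total capacity 13 = current flow value. Flow is maximum.

No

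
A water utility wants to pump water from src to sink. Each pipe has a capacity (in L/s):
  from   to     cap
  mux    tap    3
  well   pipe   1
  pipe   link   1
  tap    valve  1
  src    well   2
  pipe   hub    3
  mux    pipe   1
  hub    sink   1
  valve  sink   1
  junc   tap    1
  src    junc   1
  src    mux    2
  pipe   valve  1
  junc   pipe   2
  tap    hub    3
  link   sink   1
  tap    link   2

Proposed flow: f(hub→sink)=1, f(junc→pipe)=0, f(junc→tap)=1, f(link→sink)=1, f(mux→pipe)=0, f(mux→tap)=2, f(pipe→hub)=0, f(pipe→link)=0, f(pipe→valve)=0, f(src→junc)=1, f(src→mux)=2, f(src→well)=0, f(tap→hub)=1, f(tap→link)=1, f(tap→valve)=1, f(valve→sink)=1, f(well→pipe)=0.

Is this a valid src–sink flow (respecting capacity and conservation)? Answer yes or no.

Every edge has 0 ≤ f(e) ≤ cap(e).
At each intermediate node, inflow equals outflow.

Yes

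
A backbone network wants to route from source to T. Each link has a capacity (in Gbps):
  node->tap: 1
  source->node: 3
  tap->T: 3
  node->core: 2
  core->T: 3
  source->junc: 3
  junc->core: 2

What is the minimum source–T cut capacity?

4

Max flow = 4 (via 3 augmenting paths).
In the residual at optimum, the set reachable from source is {core, junc, node, source}.
Cut edges: node->tap (cap 1), core->T (cap 3). Sum = 4.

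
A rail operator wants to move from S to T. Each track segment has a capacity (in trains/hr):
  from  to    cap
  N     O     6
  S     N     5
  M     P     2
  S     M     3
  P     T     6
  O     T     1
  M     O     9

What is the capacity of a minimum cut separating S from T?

Max flow = 3 (via 2 augmenting paths).
In the residual at optimum, the set reachable from S is {M, N, O, S}.
Cut edges: M->P (cap 2), O->T (cap 1). Sum = 3.

3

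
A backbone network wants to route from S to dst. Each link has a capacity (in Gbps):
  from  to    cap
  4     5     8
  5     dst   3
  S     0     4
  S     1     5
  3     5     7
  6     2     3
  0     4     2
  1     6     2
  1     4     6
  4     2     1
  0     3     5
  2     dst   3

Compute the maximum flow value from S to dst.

6

Augment S→0→3→5→dst: bottleneck 3. Total 3.
Augment S→0→4→2→dst: bottleneck 1. Total 4.
Augment S→1→6→2→dst: bottleneck 2. Total 6.
No augmenting path remains in the residual graph.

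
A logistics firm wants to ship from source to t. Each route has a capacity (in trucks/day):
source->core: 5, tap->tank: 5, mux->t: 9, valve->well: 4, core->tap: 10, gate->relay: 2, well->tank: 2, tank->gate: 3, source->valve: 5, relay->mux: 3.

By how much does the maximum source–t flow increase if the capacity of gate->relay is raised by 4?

Original max flow = 2.
After raising cap(gate->relay), augmenting paths through that edge carry 1 more unit.
New max flow = 3. Increase = 1.

1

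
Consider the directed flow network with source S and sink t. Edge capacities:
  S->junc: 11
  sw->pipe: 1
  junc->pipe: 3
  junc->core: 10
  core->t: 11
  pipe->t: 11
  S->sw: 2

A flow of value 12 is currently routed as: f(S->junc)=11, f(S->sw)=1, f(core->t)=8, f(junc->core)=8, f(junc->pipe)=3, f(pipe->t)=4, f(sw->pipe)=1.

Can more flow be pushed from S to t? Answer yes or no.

No

Residual reachable from S: {S, sw}; t is not reachable.
Saturated cut: S->junc, sw->pipe with total capacity 12 = current flow value. Flow is maximum.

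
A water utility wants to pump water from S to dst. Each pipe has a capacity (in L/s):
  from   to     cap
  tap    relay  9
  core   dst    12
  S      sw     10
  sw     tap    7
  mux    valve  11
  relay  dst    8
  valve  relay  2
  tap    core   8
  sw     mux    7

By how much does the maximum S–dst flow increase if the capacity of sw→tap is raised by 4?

Original max flow = 9.
After raising cap(sw→tap), augmenting paths through that edge carry 1 more unit.
New max flow = 10. Increase = 1.

1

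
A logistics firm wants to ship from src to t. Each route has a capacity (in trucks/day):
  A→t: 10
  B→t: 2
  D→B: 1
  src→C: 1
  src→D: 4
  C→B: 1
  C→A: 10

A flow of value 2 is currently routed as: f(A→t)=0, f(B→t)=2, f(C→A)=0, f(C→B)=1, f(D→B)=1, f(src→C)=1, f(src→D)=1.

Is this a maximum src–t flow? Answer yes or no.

Residual reachable from src: {D, src}; t is not reachable.
Saturated cut: src→C, D→B with total capacity 2 = current flow value. Flow is maximum.

Yes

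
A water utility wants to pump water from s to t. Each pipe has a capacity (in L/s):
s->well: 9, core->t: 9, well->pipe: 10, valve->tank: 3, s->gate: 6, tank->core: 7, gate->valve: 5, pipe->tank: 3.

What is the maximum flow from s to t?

Augment s->well->pipe->tank->core->t: bottleneck 3. Total 3.
Augment s->gate->valve->tank->core->t: bottleneck 3. Total 6.
No augmenting path remains in the residual graph.

6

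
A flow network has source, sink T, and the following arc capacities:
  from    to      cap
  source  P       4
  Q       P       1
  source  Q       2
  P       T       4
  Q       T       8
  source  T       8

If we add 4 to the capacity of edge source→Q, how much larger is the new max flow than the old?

4

Original max flow = 14.
After raising cap(source→Q), augmenting paths through that edge carry 4 more units.
New max flow = 18. Increase = 4.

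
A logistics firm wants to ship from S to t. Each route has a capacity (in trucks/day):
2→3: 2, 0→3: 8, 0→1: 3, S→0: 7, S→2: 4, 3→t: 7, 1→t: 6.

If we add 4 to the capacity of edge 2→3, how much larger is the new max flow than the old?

Original max flow = 9.
After raising cap(2→3), augmenting paths through that edge carry 1 more unit.
New max flow = 10. Increase = 1.

1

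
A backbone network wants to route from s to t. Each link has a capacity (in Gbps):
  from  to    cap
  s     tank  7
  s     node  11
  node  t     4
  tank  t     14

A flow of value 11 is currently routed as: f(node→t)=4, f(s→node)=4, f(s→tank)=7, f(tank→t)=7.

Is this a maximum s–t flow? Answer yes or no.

Yes

Residual reachable from s: {node, s}; t is not reachable.
Saturated cut: s→tank, node→t with total capacity 11 = current flow value. Flow is maximum.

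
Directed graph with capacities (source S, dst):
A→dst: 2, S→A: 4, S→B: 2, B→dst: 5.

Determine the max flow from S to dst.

Augment S→A→dst: bottleneck 2. Total 2.
Augment S→B→dst: bottleneck 2. Total 4.
No augmenting path remains in the residual graph.

4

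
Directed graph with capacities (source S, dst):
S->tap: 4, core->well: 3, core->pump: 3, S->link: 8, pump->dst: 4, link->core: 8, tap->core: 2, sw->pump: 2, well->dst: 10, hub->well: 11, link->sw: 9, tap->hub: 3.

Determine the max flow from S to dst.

10

Augment S->link->sw->pump->dst: bottleneck 2. Total 2.
Augment S->link->core->pump->dst: bottleneck 2. Total 4.
Augment S->link->core->well->dst: bottleneck 3. Total 7.
Augment S->tap->hub->well->dst: bottleneck 3. Total 10.
No augmenting path remains in the residual graph.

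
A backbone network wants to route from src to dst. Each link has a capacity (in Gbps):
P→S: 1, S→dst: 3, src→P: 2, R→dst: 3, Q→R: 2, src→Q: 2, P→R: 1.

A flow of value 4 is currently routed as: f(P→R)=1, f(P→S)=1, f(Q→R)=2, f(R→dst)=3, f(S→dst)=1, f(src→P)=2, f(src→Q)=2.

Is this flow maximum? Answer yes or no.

Residual reachable from src: {src}; dst is not reachable.
Saturated cut: src→P, src→Q with total capacity 4 = current flow value. Flow is maximum.

Yes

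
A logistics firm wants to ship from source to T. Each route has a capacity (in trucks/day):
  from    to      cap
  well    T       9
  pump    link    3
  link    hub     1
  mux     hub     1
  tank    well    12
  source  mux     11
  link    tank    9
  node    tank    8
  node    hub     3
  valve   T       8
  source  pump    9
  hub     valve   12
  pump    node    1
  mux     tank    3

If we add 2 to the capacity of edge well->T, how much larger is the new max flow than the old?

Original max flow = 8.
Edge well->T does not cross the min cut (source side {mux, pump, source}), so extra capacity there cannot help.
New max flow = 8. Increase = 0.

0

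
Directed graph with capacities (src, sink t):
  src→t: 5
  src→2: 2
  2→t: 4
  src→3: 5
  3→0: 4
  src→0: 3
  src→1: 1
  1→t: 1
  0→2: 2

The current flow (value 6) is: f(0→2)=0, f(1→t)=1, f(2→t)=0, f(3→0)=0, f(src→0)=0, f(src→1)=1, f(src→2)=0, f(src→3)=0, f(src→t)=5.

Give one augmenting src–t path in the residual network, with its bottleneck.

src→2→t, bottleneck 2

Residual along src→2→t: src→2: 2, 2→t: 4.
Bottleneck = min = 2.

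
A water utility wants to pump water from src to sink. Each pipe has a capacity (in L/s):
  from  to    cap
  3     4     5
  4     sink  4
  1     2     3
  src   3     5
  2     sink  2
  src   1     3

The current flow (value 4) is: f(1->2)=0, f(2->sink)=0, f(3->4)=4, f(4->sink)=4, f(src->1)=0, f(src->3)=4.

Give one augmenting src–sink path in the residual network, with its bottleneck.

src->1->2->sink, bottleneck 2

Residual along src->1->2->sink: src->1: 3, 1->2: 3, 2->sink: 2.
Bottleneck = min = 2.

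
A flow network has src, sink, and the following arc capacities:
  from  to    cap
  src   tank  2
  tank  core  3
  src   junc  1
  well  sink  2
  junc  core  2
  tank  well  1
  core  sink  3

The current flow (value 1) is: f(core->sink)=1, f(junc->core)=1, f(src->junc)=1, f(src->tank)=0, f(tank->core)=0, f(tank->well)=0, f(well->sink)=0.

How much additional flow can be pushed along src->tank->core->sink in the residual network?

2

Residual capacities along the path: src->tank: 2, tank->core: 3, core->sink: 2.
Minimum is 2.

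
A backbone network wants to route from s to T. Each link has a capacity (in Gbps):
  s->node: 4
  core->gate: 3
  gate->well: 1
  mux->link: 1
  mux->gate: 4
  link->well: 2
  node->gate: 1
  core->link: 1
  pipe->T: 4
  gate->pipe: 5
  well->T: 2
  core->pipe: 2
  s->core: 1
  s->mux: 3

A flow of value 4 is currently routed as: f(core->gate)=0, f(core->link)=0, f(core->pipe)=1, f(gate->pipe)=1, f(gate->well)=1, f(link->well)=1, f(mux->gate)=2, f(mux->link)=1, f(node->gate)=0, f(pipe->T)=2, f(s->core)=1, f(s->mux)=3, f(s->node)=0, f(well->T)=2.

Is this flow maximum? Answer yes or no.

Residual path s->node->gate->pipe->T has bottleneck 1 > 0.
Pushing 1 along it raises the flow to 5, so the given flow is not maximum.

No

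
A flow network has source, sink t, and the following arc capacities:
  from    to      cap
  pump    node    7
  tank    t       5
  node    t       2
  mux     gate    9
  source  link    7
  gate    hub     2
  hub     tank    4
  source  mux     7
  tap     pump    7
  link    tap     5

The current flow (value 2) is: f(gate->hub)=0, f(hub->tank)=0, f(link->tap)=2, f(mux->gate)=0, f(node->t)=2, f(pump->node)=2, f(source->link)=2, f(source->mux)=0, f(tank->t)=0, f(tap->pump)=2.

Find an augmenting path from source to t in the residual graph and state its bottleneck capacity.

source->mux->gate->hub->tank->t, bottleneck 2

Residual along source->mux->gate->hub->tank->t: source->mux: 7, mux->gate: 9, gate->hub: 2, hub->tank: 4, tank->t: 5.
Bottleneck = min = 2.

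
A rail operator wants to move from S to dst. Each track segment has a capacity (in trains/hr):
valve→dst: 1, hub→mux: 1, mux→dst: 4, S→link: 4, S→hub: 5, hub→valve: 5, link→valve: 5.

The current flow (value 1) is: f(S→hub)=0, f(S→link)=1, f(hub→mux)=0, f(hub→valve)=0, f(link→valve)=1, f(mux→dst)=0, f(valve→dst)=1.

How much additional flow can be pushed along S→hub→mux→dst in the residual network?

Residual capacities along the path: S→hub: 5, hub→mux: 1, mux→dst: 4.
Minimum is 1.

1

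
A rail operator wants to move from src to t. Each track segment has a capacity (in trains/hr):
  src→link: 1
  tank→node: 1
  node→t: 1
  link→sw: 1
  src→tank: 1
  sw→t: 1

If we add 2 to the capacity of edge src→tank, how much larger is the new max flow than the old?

Original max flow = 2.
Even with extra capacity on src→tank, another cut of capacity 2 remains binding.
New max flow = 2. Increase = 0.

0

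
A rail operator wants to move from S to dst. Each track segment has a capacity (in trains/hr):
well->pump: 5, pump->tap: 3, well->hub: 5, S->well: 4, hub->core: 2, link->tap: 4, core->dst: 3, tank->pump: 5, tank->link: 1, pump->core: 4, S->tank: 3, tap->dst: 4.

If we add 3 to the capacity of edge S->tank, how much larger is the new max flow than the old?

0

Original max flow = 7.
Even with extra capacity on S->tank, another cut of capacity 7 remains binding.
New max flow = 7. Increase = 0.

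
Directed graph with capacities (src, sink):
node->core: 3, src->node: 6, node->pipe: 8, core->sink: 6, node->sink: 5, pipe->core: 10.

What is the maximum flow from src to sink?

6

Augment src->node->sink: bottleneck 5. Total 5.
Augment src->node->core->sink: bottleneck 1. Total 6.
No augmenting path remains in the residual graph.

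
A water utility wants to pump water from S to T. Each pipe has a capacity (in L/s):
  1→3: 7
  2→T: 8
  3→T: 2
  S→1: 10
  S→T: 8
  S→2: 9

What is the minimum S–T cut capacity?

Max flow = 18 (via 3 augmenting paths).
In the residual at optimum, the set reachable from S is {1, 2, 3, S}.
Cut edges: S→T (cap 8), 3→T (cap 2), 2→T (cap 8). Sum = 18.

18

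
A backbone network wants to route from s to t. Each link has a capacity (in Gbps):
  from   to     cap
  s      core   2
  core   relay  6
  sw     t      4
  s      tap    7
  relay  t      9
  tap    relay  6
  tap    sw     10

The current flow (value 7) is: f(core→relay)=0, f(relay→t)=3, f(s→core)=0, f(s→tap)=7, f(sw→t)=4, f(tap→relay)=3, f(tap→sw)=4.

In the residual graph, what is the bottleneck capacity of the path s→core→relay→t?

Residual capacities along the path: s→core: 2, core→relay: 6, relay→t: 6.
Minimum is 2.

2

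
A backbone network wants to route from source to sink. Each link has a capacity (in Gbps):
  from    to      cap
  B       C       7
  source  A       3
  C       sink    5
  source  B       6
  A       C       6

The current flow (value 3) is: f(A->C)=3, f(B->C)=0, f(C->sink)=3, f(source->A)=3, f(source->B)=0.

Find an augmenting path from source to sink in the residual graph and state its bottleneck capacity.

Residual along source->B->C->sink: source->B: 6, B->C: 7, C->sink: 2.
Bottleneck = min = 2.

source->B->C->sink, bottleneck 2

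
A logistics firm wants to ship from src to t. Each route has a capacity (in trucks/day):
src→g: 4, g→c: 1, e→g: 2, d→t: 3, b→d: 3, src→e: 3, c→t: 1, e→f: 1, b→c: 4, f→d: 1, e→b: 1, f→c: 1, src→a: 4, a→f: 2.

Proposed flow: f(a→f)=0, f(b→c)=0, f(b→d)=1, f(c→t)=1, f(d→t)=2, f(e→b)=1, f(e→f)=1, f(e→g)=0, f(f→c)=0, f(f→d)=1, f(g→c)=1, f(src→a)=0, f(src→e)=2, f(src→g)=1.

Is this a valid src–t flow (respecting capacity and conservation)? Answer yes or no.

Every edge has 0 ≤ f(e) ≤ cap(e).
At each intermediate node, inflow equals outflow.

Yes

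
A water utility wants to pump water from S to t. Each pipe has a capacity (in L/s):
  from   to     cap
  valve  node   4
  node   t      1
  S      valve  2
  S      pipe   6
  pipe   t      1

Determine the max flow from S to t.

2

Augment S→pipe→t: bottleneck 1. Total 1.
Augment S→valve→node→t: bottleneck 1. Total 2.
No augmenting path remains in the residual graph.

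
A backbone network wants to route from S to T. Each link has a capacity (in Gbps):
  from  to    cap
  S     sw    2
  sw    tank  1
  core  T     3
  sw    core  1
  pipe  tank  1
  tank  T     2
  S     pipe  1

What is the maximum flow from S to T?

Augment S->sw->core->T: bottleneck 1. Total 1.
Augment S->sw->tank->T: bottleneck 1. Total 2.
Augment S->pipe->tank->T: bottleneck 1. Total 3.
No augmenting path remains in the residual graph.

3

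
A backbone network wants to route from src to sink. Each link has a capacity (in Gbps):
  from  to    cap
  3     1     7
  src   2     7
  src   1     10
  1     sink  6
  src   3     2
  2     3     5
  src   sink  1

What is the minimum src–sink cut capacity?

7

Max flow = 7 (via 2 augmenting paths).
In the residual at optimum, the set reachable from src is {1, 2, 3, src}.
Cut edges: src->sink (cap 1), 1->sink (cap 6). Sum = 7.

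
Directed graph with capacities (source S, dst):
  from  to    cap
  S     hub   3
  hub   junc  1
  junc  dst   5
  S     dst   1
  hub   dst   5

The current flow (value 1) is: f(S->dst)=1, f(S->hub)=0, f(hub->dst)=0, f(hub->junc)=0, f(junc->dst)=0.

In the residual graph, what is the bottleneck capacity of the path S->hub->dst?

Residual capacities along the path: S->hub: 3, hub->dst: 5.
Minimum is 3.

3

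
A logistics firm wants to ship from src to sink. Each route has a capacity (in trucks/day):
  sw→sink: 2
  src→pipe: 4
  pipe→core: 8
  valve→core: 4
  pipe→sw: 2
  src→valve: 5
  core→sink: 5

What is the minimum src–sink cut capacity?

7

Max flow = 7 (via 3 augmenting paths).
In the residual at optimum, the set reachable from src is {core, pipe, src, valve}.
Cut edges: pipe→sw (cap 2), core→sink (cap 5). Sum = 7.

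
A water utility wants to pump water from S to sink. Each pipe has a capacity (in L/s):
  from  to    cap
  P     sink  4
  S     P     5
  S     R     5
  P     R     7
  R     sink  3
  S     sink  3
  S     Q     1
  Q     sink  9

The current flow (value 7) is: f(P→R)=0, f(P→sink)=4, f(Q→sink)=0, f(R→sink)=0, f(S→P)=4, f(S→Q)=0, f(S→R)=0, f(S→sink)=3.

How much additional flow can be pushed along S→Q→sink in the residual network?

1

Residual capacities along the path: S→Q: 1, Q→sink: 9.
Minimum is 1.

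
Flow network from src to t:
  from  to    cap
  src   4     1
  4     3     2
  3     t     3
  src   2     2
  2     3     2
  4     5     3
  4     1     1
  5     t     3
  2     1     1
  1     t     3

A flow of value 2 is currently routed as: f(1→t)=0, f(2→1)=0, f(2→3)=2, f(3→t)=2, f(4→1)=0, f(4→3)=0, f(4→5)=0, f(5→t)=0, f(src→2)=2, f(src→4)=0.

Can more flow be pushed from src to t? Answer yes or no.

Yes

Residual path src→4→3→t has bottleneck 1 > 0.
Pushing 1 along it raises the flow to 3, so the given flow is not maximum.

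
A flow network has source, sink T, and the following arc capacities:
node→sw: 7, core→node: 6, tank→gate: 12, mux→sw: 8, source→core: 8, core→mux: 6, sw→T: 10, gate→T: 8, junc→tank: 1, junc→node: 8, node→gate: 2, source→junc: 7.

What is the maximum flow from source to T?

Augment source→core→mux→sw→T: bottleneck 6. Total 6.
Augment source→core→node→sw→T: bottleneck 2. Total 8.
Augment source→junc→node→sw→T: bottleneck 2. Total 10.
Augment source→junc→node→gate→T: bottleneck 2. Total 12.
Augment source→junc→tank→gate→T: bottleneck 1. Total 13.
No augmenting path remains in the residual graph.

13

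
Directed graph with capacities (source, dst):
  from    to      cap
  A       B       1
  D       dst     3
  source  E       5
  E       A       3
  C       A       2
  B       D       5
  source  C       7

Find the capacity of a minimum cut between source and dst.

1

Max flow = 1 (via 1 augmenting path).
In the residual at optimum, the set reachable from source is {A, C, E, source}.
Cut edges: A→B (cap 1). Sum = 1.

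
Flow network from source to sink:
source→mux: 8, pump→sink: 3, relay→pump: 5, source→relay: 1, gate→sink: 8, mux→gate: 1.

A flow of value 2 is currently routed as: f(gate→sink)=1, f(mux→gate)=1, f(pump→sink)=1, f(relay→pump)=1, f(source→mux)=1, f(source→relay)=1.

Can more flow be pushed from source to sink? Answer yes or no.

Residual reachable from source: {mux, source}; sink is not reachable.
Saturated cut: mux→gate, source→relay with total capacity 2 = current flow value. Flow is maximum.

No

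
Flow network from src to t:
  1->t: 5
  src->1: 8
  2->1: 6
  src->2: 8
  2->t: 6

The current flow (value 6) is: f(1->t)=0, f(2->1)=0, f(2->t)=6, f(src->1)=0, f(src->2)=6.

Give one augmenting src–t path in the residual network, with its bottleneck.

Residual along src->1->t: src->1: 8, 1->t: 5.
Bottleneck = min = 5.

src->1->t, bottleneck 5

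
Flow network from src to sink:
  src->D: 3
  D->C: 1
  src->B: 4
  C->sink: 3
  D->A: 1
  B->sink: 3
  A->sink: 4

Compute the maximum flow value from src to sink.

Augment src->B->sink: bottleneck 3. Total 3.
Augment src->D->A->sink: bottleneck 1. Total 4.
Augment src->D->C->sink: bottleneck 1. Total 5.
No augmenting path remains in the residual graph.

5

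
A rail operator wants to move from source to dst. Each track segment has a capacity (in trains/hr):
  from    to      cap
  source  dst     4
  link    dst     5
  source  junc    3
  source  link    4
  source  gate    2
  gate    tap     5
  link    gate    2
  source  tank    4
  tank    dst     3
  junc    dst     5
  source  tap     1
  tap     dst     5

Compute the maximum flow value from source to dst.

Augment source->dst: bottleneck 4. Total 4.
Augment source->link->dst: bottleneck 4. Total 8.
Augment source->junc->dst: bottleneck 3. Total 11.
Augment source->tap->dst: bottleneck 1. Total 12.
Augment source->tank->dst: bottleneck 3. Total 15.
Augment source->gate->tap->dst: bottleneck 2. Total 17.
No augmenting path remains in the residual graph.

17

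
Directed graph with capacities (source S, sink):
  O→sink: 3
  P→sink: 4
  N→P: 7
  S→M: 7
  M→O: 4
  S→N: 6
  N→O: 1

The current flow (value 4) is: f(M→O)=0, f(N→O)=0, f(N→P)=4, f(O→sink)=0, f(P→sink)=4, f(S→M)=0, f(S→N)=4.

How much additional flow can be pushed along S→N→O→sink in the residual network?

Residual capacities along the path: S→N: 2, N→O: 1, O→sink: 3.
Minimum is 1.

1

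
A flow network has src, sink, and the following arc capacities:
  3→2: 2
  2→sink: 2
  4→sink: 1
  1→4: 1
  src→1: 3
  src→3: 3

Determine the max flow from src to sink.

3

Augment src→1→4→sink: bottleneck 1. Total 1.
Augment src→3→2→sink: bottleneck 2. Total 3.
No augmenting path remains in the residual graph.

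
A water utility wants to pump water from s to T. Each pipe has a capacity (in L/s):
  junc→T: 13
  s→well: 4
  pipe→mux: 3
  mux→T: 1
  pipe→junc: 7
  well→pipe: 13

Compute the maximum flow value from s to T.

4

Augment s→well→pipe→junc→T: bottleneck 4. Total 4.
No augmenting path remains in the residual graph.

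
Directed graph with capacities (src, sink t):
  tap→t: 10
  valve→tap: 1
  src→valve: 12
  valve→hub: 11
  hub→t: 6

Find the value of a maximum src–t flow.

Augment src→valve→tap→t: bottleneck 1. Total 1.
Augment src→valve→hub→t: bottleneck 6. Total 7.
No augmenting path remains in the residual graph.

7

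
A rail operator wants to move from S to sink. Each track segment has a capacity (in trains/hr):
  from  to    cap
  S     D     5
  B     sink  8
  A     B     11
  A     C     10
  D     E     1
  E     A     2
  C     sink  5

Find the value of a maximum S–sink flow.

Augment S→D→E→A→C→sink: bottleneck 1. Total 1.
No augmenting path remains in the residual graph.

1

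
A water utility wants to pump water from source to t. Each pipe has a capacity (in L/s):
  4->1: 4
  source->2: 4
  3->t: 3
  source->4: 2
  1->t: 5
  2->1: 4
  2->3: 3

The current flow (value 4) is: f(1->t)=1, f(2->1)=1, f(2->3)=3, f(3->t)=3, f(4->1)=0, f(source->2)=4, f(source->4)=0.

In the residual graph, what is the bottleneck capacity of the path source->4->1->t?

Residual capacities along the path: source->4: 2, 4->1: 4, 1->t: 4.
Minimum is 2.

2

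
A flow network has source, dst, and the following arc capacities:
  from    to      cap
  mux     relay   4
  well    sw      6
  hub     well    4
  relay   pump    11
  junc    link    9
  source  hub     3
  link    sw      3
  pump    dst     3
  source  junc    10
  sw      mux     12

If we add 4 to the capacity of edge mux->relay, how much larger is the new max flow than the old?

0

Original max flow = 3.
Edge mux->relay does not cross the min cut (source side {hub, junc, link, mux, pump, relay, source, sw, well}), so extra capacity there cannot help.
New max flow = 3. Increase = 0.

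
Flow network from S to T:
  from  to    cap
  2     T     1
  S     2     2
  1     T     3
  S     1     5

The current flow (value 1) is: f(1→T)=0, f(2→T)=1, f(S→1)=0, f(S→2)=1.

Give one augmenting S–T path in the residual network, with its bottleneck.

Residual along S→1→T: S→1: 5, 1→T: 3.
Bottleneck = min = 3.

S→1→T, bottleneck 3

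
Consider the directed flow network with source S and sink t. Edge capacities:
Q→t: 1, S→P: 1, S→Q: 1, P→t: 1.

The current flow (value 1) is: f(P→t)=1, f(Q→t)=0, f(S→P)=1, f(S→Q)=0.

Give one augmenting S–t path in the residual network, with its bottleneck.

S→Q→t, bottleneck 1

Residual along S→Q→t: S→Q: 1, Q→t: 1.
Bottleneck = min = 1.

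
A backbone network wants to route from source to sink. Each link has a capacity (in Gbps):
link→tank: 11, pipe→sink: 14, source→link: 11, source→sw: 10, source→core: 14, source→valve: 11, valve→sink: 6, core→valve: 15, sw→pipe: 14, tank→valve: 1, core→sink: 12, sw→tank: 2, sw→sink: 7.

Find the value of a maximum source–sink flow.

28

Augment source→sw→sink: bottleneck 7. Total 7.
Augment source→core→sink: bottleneck 12. Total 19.
Augment source→valve→sink: bottleneck 6. Total 25.
Augment source→sw→pipe→sink: bottleneck 3. Total 28.
No augmenting path remains in the residual graph.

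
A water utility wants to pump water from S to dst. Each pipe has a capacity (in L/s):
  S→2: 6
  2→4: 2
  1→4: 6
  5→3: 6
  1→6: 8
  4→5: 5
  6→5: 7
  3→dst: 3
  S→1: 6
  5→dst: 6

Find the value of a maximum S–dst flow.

Augment S→2→4→5→dst: bottleneck 2. Total 2.
Augment S→1→4→5→dst: bottleneck 3. Total 5.
Augment S→1→6→5→dst: bottleneck 1. Total 6.
Augment S→1→6→5→3→dst: bottleneck 2. Total 8.
No augmenting path remains in the residual graph.

8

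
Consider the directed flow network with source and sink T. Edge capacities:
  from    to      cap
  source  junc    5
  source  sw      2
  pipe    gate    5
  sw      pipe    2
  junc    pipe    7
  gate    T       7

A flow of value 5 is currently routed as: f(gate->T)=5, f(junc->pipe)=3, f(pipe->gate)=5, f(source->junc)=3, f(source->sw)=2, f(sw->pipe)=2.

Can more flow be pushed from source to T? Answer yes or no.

No

Residual reachable from source: {junc, pipe, source, sw}; T is not reachable.
Saturated cut: pipe->gate with total capacity 5 = current flow value. Flow is maximum.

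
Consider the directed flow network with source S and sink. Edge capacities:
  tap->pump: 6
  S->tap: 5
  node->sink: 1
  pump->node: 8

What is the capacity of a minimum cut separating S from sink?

1

Max flow = 1 (via 1 augmenting path).
In the residual at optimum, the set reachable from S is {S, node, pump, tap}.
Cut edges: node->sink (cap 1). Sum = 1.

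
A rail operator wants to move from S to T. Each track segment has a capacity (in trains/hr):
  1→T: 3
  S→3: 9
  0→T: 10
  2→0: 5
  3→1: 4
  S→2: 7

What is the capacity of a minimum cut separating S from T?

Max flow = 8 (via 2 augmenting paths).
In the residual at optimum, the set reachable from S is {1, 2, 3, S}.
Cut edges: 2→0 (cap 5), 1→T (cap 3). Sum = 8.

8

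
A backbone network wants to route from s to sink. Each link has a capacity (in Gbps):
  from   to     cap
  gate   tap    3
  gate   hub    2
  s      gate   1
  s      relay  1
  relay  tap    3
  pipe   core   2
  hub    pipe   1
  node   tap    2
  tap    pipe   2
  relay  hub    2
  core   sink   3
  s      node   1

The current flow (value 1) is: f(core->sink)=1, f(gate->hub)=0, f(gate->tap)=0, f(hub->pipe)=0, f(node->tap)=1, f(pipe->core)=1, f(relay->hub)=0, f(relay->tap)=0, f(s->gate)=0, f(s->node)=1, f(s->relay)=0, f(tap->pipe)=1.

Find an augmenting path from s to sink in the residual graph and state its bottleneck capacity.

s->gate->tap->pipe->core->sink, bottleneck 1

Residual along s->gate->tap->pipe->core->sink: s->gate: 1, gate->tap: 3, tap->pipe: 1, pipe->core: 1, core->sink: 2.
Bottleneck = min = 1.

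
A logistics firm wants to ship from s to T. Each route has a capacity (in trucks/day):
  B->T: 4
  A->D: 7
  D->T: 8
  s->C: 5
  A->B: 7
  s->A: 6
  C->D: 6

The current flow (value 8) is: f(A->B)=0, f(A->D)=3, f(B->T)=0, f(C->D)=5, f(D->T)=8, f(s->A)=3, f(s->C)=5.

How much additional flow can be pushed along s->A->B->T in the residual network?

Residual capacities along the path: s->A: 3, A->B: 7, B->T: 4.
Minimum is 3.

3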